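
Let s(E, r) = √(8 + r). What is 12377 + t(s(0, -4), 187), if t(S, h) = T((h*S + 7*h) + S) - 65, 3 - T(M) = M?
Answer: 10630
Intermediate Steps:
T(M) = 3 - M
t(S, h) = -62 - S - 7*h - S*h (t(S, h) = (3 - ((h*S + 7*h) + S)) - 65 = (3 - ((S*h + 7*h) + S)) - 65 = (3 - ((7*h + S*h) + S)) - 65 = (3 - (S + 7*h + S*h)) - 65 = (3 + (-S - 7*h - S*h)) - 65 = (3 - S - 7*h - S*h) - 65 = -62 - S - 7*h - S*h)
12377 + t(s(0, -4), 187) = 12377 + (-62 - √(8 - 4) - 7*187 - 1*√(8 - 4)*187) = 12377 + (-62 - √4 - 1309 - 1*√4*187) = 12377 + (-62 - 1*2 - 1309 - 1*2*187) = 12377 + (-62 - 2 - 1309 - 374) = 12377 - 1747 = 10630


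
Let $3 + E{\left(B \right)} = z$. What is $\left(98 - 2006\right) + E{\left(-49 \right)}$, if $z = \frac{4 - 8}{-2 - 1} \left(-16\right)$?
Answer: $- \frac{5797}{3} \approx -1932.3$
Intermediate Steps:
$z = - \frac{64}{3}$ ($z = \frac{4 - 8}{-3} \left(-16\right) = \left(-4\right) \left(- \frac{1}{3}\right) \left(-16\right) = \frac{4}{3} \left(-16\right) = - \frac{64}{3} \approx -21.333$)
$E{\left(B \right)} = - \frac{73}{3}$ ($E{\left(B \right)} = -3 - \frac{64}{3} = - \frac{73}{3}$)
$\left(98 - 2006\right) + E{\left(-49 \right)} = \left(98 - 2006\right) - \frac{73}{3} = -1908 - \frac{73}{3} = - \frac{5797}{3}$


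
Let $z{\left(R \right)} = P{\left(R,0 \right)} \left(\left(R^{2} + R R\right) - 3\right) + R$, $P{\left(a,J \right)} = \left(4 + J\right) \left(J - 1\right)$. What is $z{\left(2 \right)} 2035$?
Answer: $-36630$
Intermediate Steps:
$P{\left(a,J \right)} = \left(-1 + J\right) \left(4 + J\right)$ ($P{\left(a,J \right)} = \left(4 + J\right) \left(-1 + J\right) = \left(-1 + J\right) \left(4 + J\right)$)
$z{\left(R \right)} = 12 + R - 8 R^{2}$ ($z{\left(R \right)} = \left(-4 + 0^{2} + 3 \cdot 0\right) \left(\left(R^{2} + R R\right) - 3\right) + R = \left(-4 + 0 + 0\right) \left(\left(R^{2} + R^{2}\right) - 3\right) + R = - 4 \left(2 R^{2} - 3\right) + R = - 4 \left(-3 + 2 R^{2}\right) + R = \left(12 - 8 R^{2}\right) + R = 12 + R - 8 R^{2}$)
$z{\left(2 \right)} 2035 = \left(12 + 2 - 8 \cdot 2^{2}\right) 2035 = \left(12 + 2 - 32\right) 2035 = \left(-18\right) 2035 = -36630$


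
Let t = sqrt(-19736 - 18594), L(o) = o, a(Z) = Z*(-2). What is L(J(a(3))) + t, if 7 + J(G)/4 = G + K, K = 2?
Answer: -44 + I*sqrt(38330) ≈ -44.0 + 195.78*I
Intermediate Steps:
a(Z) = -2*Z
J(G) = -20 + 4*G (J(G) = -28 + 4*(G + 2) = -28 + 4*(2 + G) = -28 + (8 + 4*G) = -20 + 4*G)
t = I*sqrt(38330) (t = sqrt(-38330) = I*sqrt(38330) ≈ 195.78*I)
L(J(a(3))) + t = (-20 + 4*(-2*3)) + I*sqrt(38330) = (-20 + 4*(-6)) + I*sqrt(38330) = (-20 - 24) + I*sqrt(38330) = -44 + I*sqrt(38330)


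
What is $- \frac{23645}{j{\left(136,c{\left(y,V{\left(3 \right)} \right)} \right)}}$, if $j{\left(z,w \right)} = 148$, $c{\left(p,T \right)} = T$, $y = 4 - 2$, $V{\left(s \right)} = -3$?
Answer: $- \frac{23645}{148} \approx -159.76$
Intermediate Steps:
$y = 2$
$- \frac{23645}{j{\left(136,c{\left(y,V{\left(3 \right)} \right)} \right)}} = - \frac{23645}{148}$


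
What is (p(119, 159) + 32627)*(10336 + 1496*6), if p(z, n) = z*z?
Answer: 903569856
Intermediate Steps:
p(z, n) = z²
(p(119, 159) + 32627)*(10336 + 1496*6) = (119² + 32627)*(10336 + 1496*6) = (14161 + 32627)*(10336 + 8976) = 46788*19312 = 903569856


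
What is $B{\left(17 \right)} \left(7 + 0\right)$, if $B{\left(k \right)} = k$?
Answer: $119$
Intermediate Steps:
$B{\left(17 \right)} \left(7 + 0\right) = 17 \left(7 + 0\right) = 17 \cdot 7 = 119$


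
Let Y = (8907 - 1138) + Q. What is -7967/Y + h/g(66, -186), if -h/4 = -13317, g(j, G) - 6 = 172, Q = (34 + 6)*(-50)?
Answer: 152942483/513441 ≈ 297.88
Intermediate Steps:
Q = -2000 (Q = 40*(-50) = -2000)
g(j, G) = 178 (g(j, G) = 6 + 172 = 178)
h = 53268 (h = -4*(-13317) = 53268)
Y = 5769 (Y = (8907 - 1138) - 2000 = 7769 - 2000 = 5769)
-7967/Y + h/g(66, -186) = -7967/5769 + 53268/178 = -7967*1/5769 + 53268*(1/178) = -7967/5769 + 26634/89 = 152942483/513441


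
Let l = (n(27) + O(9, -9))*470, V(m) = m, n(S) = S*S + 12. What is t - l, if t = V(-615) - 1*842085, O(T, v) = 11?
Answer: -1196140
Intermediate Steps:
n(S) = 12 + S**2 (n(S) = S**2 + 12 = 12 + S**2)
l = 353440 (l = ((12 + 27**2) + 11)*470 = ((12 + 729) + 11)*470 = (741 + 11)*470 = 752*470 = 353440)
t = -842700 (t = -615 - 1*842085 = -615 - 842085 = -842700)
t - l = -842700 - 1*353440 = -842700 - 353440 = -1196140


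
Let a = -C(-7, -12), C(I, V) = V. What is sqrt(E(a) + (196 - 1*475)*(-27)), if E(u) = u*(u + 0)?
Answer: 3*sqrt(853) ≈ 87.619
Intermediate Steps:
a = 12 (a = -1*(-12) = 12)
E(u) = u**2 (E(u) = u*u = u**2)
sqrt(E(a) + (196 - 1*475)*(-27)) = sqrt(12**2 + (196 - 1*475)*(-27)) = sqrt(144 + (196 - 475)*(-27)) = sqrt(144 - 279*(-27)) = sqrt(144 + 7533) = sqrt(7677) = 3*sqrt(853)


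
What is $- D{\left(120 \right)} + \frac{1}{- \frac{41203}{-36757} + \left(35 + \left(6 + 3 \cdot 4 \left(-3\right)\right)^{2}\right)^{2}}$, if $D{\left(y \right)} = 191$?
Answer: $- \frac{6137580503091}{32133929528} \approx -191.0$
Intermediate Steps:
$- D{\left(120 \right)} + \frac{1}{- \frac{41203}{-36757} + \left(35 + \left(6 + 3 \cdot 4 \left(-3\right)\right)^{2}\right)^{2}} = \left(-1\right) 191 + \frac{1}{- \frac{41203}{-36757} + \left(35 + \left(6 + 3 \cdot 4 \left(-3\right)\right)^{2}\right)^{2}} = -191 + \frac{1}{\left(-41203\right) \left(- \frac{1}{36757}\right) + \left(35 + \left(6 + 12 \left(-3\right)\right)^{2}\right)^{2}} = -191 + \frac{1}{\frac{41203}{36757} + \left(35 + \left(6 - 36\right)^{2}\right)^{2}} = -191 + \frac{1}{\frac{41203}{36757} + \left(35 + \left(-30\right)^{2}\right)^{2}} = -191 + \frac{1}{\frac{41203}{36757} + \left(35 + 900\right)^{2}} = -191 + \frac{1}{\frac{41203}{36757} + 935^{2}} = -191 + \frac{1}{\frac{41203}{36757} + 874225} = -191 + \frac{1}{\frac{32133929528}{36757}} = -191 + \frac{36757}{32133929528} = - \frac{6137580503091}{32133929528}$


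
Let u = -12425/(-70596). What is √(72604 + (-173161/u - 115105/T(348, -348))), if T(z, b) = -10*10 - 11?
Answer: I*√69254048347406097/275835 ≈ 954.05*I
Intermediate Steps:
u = 12425/70596 (u = -12425*(-1/70596) = 12425/70596 ≈ 0.17600)
T(z, b) = -111 (T(z, b) = -100 - 11 = -111)
√(72604 + (-173161/u - 115105/T(348, -348))) = √(72604 + (-173161/12425/70596 - 115105/(-111))) = √(72604 + (-173161*70596/12425 - 115105*(-1/111))) = √(72604 + (-12224473956/12425 + 115105/111)) = √(72604 - 1355486429491/1379175) = √(-1255352807791/1379175) = I*√69254048347406097/275835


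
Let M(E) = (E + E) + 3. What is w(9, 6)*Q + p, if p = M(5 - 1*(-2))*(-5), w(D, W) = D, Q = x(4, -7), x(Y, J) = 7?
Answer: -22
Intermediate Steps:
M(E) = 3 + 2*E (M(E) = 2*E + 3 = 3 + 2*E)
Q = 7
p = -85 (p = (3 + 2*(5 - 1*(-2)))*(-5) = (3 + 2*(5 + 2))*(-5) = (3 + 2*7)*(-5) = (3 + 14)*(-5) = 17*(-5) = -85)
w(9, 6)*Q + p = 9*7 - 85 = 63 - 85 = -22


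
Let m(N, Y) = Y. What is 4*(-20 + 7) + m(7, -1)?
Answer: -53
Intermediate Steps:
4*(-20 + 7) + m(7, -1) = 4*(-20 + 7) - 1 = 4*(-13) - 1 = -52 - 1 = -53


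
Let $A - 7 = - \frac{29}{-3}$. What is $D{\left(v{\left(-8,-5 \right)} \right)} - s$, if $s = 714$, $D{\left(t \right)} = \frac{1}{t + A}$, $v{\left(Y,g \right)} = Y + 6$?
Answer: $- \frac{31413}{44} \approx -713.93$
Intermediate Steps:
$A = \frac{50}{3}$ ($A = 7 - \frac{29}{-3} = 7 - - \frac{29}{3} = 7 + \frac{29}{3} = \frac{50}{3} \approx 16.667$)
$v{\left(Y,g \right)} = 6 + Y$
$D{\left(t \right)} = \frac{1}{\frac{50}{3} + t}$ ($D{\left(t \right)} = \frac{1}{t + \frac{50}{3}} = \frac{1}{\frac{50}{3} + t}$)
$D{\left(v{\left(-8,-5 \right)} \right)} - s = \frac{3}{50 + 3 \left(6 - 8\right)} - 714 = \frac{3}{50 + 3 \left(-2\right)} - 714 = \frac{3}{50 - 6} - 714 = \frac{3}{44} - 714 = - \frac{31413}{44}$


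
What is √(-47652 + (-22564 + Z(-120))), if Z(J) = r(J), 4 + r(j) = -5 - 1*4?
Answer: I*√70229 ≈ 265.01*I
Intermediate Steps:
r(j) = -13 (r(j) = -4 + (-5 - 1*4) = -4 + (-5 - 4) = -4 - 9 = -13)
Z(J) = -13
√(-47652 + (-22564 + Z(-120))) = √(-47652 + (-22564 - 13)) = √(-47652 - 22577) = √(-70229) = I*√70229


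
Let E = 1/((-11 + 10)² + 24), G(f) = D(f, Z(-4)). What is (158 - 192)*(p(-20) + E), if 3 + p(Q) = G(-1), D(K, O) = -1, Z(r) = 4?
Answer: 3366/25 ≈ 134.64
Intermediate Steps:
G(f) = -1
E = 1/25 (E = 1/((-1)² + 24) = 1/(1 + 24) = 1/25 ≈ 0.040000)
p(Q) = -4 (p(Q) = -3 - 1 = -4)
(158 - 192)*(p(-20) + E) = (158 - 192)*(-4 + 1/25) = -34*(-99/25) = 3366/25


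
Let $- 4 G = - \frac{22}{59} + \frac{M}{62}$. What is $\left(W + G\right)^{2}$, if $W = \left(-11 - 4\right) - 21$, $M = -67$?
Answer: $\frac{271894459225}{214095424} \approx 1270.0$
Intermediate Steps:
$G = \frac{5317}{14632}$ ($G = - \frac{- \frac{22}{59} - \frac{67}{62}}{4} = \left(- \frac{1}{4}\right) \left(- \frac{5317}{3658}\right) = \frac{5317}{14632} \approx 0.36338$)
$W = -36$ ($W = -15 - 21 = -36$)
$\left(W + G\right)^{2} = \left(-36 + \frac{5317}{14632}\right)^{2} = \left(- \frac{521435}{14632}\right)^{2} = \frac{271894459225}{214095424}$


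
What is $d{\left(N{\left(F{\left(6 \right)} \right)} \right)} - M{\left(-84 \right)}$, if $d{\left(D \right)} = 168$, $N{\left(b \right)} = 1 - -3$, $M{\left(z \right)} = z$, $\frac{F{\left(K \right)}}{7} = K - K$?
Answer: $252$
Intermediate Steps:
$F{\left(K \right)} = 0$ ($F{\left(K \right)} = 7 \left(K - K\right) = 7 \cdot 0 = 0$)
$N{\left(b \right)} = 4$ ($N{\left(b \right)} = 1 + 3 = 4$)
$d{\left(N{\left(F{\left(6 \right)} \right)} \right)} - M{\left(-84 \right)} = 168 - -84 = 168 + 84 = 252$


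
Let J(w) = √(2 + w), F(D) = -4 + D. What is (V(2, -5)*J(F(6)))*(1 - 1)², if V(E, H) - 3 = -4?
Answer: 0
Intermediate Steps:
V(E, H) = -1 (V(E, H) = 3 - 4 = -1)
(V(2, -5)*J(F(6)))*(1 - 1)² = (-√(2 + (-4 + 6)))*(1 - 1)² = -√(2 + 2)*0² = -√4*0 = -1*2*0 = -2*0 = 0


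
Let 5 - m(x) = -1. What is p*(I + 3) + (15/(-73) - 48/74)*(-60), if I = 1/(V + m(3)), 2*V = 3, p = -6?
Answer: 438206/13505 ≈ 32.448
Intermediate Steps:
m(x) = 6 (m(x) = 5 - 1*(-1) = 5 + 1 = 6)
V = 3/2 (V = (½)*3 = 3/2 ≈ 1.5000)
I = 2/15 (I = 1/(3/2 + 6) = 1/(15/2) = 2/15 ≈ 0.13333)
p*(I + 3) + (15/(-73) - 48/74)*(-60) = -6*(2/15 + 3) + (15/(-73) - 48/74)*(-60) = -6*47/15 + (15*(-1/73) - 48*1/74)*(-60) = -94/5 + (-15/73 - 24/37)*(-60) = -94/5 - 2307/2701*(-60) = -94/5 + 138420/2701 = 438206/13505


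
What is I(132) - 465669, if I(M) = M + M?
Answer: -465405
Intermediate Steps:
I(M) = 2*M
I(132) - 465669 = 2*132 - 465669 = 264 - 465669 = -465405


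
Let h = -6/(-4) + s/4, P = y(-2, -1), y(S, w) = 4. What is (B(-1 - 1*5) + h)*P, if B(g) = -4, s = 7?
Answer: -3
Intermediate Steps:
P = 4
h = 13/4 (h = -6/(-4) + 7/4 = -6*(-¼) + 7*(¼) = 3/2 + 7/4 = 13/4 ≈ 3.2500)
(B(-1 - 1*5) + h)*P = (-4 + 13/4)*4 = -¾*4 = -3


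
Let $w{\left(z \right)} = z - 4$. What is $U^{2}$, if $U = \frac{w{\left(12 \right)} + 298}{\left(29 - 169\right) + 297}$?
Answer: $\frac{93636}{24649} \approx 3.7988$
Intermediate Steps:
$w{\left(z \right)} = -4 + z$
$U = \frac{306}{157}$ ($U = \frac{\left(-4 + 12\right) + 298}{\left(29 - 169\right) + 297} = \frac{8 + 298}{-140 + 297} = \frac{306}{157} \approx 1.949$)
$U^{2} = \left(\frac{306}{157}\right)^{2} = \frac{93636}{24649}$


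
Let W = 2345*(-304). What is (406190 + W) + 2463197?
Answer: 2156507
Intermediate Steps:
W = -712880
(406190 + W) + 2463197 = (406190 - 712880) + 2463197 = -306690 + 2463197 = 2156507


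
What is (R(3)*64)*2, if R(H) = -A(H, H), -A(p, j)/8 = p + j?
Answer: 6144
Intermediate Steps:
A(p, j) = -8*j - 8*p (A(p, j) = -8*(p + j) = -8*(j + p) = -8*j - 8*p)
R(H) = 16*H (R(H) = -(-8*H - 8*H) = -(-16)*H = 16*H)
(R(3)*64)*2 = ((16*3)*64)*2 = (48*64)*2 = 3072*2 = 6144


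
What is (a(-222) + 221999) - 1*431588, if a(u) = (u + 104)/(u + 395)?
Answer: -36259015/173 ≈ -2.0959e+5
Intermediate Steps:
a(u) = (104 + u)/(395 + u)
(a(-222) + 221999) - 1*431588 = ((104 - 222)/(395 - 222) + 221999) - 1*431588 = (-118/173 + 221999) - 431588 = 38405709/173 - 431588 = -36259015/173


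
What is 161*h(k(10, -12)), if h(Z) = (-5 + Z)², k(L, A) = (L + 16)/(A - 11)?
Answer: 139167/23 ≈ 6050.7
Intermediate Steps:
k(L, A) = (16 + L)/(-11 + A)
161*h(k(10, -12)) = 161*(-5 + (16 + 10)/(-11 - 12))² = 161*(-5 + 26/(-23))² = 161*(-5 - 1/23*26)² = 161*(-5 - 26/23)² = 161*(-141/23)² = 161*(19881/529) = 139167/23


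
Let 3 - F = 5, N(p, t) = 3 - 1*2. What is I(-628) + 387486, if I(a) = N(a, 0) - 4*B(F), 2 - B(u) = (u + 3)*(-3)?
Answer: 387467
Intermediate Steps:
N(p, t) = 1 (N(p, t) = 3 - 2 = 1)
F = -2 (F = 3 - 1*5 = 3 - 5 = -2)
B(u) = 11 + 3*u (B(u) = 2 - (u + 3)*(-3) = 2 - (3 + u)*(-3) = 2 - (-9 - 3*u) = 2 + (9 + 3*u) = 11 + 3*u)
I(a) = -19 (I(a) = 1 - 4*(11 + 3*(-2)) = 1 - 4*(11 - 6) = 1 - 4*5 = 1 - 20 = -19)
I(-628) + 387486 = -19 + 387486 = 387467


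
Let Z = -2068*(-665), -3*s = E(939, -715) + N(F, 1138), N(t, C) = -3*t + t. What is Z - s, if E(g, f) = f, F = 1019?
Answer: 4122907/3 ≈ 1.3743e+6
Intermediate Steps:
N(t, C) = -2*t
s = 2753/3 (s = -(-715 - 2*1019)/3 = -(-715 - 2038)/3 = -⅓*(-2753) = 2753/3 ≈ 917.67)
Z = 1375220
Z - s = 1375220 - 1*2753/3 = 1375220 - 2753/3 = 4122907/3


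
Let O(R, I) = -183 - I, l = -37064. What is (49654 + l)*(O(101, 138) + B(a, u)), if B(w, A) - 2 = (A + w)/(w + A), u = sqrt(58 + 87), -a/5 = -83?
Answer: -4003620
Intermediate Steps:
a = 415 (a = -5*(-83) = 415)
u = sqrt(145) ≈ 12.042
B(w, A) = 3 (B(w, A) = 2 + (A + w)/(w + A) = 2 + (A + w)/(A + w) = 2 + 1 = 3)
(49654 + l)*(O(101, 138) + B(a, u)) = (49654 - 37064)*((-183 - 1*138) + 3) = 12590*((-183 - 138) + 3) = 12590*(-321 + 3) = 12590*(-318) = -4003620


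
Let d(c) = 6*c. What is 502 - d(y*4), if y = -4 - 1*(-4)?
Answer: 502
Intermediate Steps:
y = 0 (y = -4 + 4 = 0)
502 - d(y*4) = 502 - 6*0*4 = 502 - 6*0 = 502 - 1*0 = 502 + 0 = 502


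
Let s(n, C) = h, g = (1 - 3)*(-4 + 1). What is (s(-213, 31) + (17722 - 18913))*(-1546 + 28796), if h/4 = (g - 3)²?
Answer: -31473750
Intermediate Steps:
g = 6 (g = -2*(-3) = 6)
h = 36 (h = 4*(6 - 3)² = 4*3² = 4*9 = 36)
s(n, C) = 36
(s(-213, 31) + (17722 - 18913))*(-1546 + 28796) = (36 + (17722 - 18913))*(-1546 + 28796) = (36 - 1191)*27250 = -1155*27250 = -31473750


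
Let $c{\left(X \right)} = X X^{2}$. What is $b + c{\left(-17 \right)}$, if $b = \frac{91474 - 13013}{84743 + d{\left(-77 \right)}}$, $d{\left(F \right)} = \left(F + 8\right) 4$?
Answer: $- \frac{414907910}{84467} \approx -4912.1$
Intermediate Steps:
$d{\left(F \right)} = 32 + 4 F$ ($d{\left(F \right)} = \left(8 + F\right) 4 = 32 + 4 F$)
$c{\left(X \right)} = X^{3}$
$b = \frac{78461}{84467}$ ($b = \frac{91474 - 13013}{84743 + \left(32 + 4 \left(-77\right)\right)} = \frac{78461}{84743 + \left(32 - 308\right)} = \frac{78461}{84743 - 276} = \frac{78461}{84467} \approx 0.92889$)
$b + c{\left(-17 \right)} = \frac{78461}{84467} + \left(-17\right)^{3} = \frac{78461}{84467} - 4913 = - \frac{414907910}{84467}$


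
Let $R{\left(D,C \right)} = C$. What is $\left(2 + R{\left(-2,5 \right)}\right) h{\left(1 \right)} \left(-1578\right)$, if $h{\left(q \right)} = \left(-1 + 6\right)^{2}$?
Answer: $-276150$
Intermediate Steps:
$h{\left(q \right)} = 25$ ($h{\left(q \right)} = 5^{2} = 25$)
$\left(2 + R{\left(-2,5 \right)}\right) h{\left(1 \right)} \left(-1578\right) = \left(2 + 5\right) 25 \left(-1578\right) = 7 \cdot 25 \left(-1578\right) = 175 \left(-1578\right) = -276150$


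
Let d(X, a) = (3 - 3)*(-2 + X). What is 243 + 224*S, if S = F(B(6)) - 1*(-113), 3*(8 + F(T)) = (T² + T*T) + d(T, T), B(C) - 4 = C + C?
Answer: 185977/3 ≈ 61992.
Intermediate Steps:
d(X, a) = 0 (d(X, a) = 0*(-2 + X) = 0)
B(C) = 4 + 2*C (B(C) = 4 + (C + C) = 4 + 2*C)
F(T) = -8 + 2*T²/3 (F(T) = -8 + ((T² + T*T) + 0)/3 = -8 + ((T² + T²) + 0)/3 = -8 + (2*T² + 0)/3 = -8 + (2*T²)/3 = -8 + 2*T²/3)
S = 827/3 (S = (-8 + 2*(4 + 2*6)²/3) - 1*(-113) = (-8 + 2*(4 + 12)²/3) + 113 = (-8 + (⅔)*16²) + 113 = (-8 + (⅔)*256) + 113 = (-8 + 512/3) + 113 = 488/3 + 113 = 827/3 ≈ 275.67)
243 + 224*S = 243 + 224*(827/3) = 243 + 185248/3 = 185977/3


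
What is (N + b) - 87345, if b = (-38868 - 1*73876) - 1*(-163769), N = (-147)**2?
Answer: -14711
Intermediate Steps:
N = 21609
b = 51025 (b = (-38868 - 73876) + 163769 = -112744 + 163769 = 51025)
(N + b) - 87345 = (21609 + 51025) - 87345 = 72634 - 87345 = -14711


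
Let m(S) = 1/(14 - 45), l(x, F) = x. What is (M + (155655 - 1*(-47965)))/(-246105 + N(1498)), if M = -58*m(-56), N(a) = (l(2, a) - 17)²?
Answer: -3156139/3811140 ≈ -0.82814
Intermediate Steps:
m(S) = -1/31 (m(S) = 1/(-31) = -1/31)
N(a) = 225 (N(a) = (2 - 17)² = (-15)² = 225)
M = 58/31 (M = -58*(-1/31) = 58/31 ≈ 1.8710)
(M + (155655 - 1*(-47965)))/(-246105 + N(1498)) = (58/31 + (155655 - 1*(-47965)))/(-246105 + 225) = (58/31 + (155655 + 47965))/(-245880) = (58/31 + 203620)*(-1/245880) = (6312278/31)*(-1/245880) = -3156139/3811140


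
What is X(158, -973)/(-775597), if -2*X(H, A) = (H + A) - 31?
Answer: -423/775597 ≈ -0.00054539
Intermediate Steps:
X(H, A) = 31/2 - A/2 - H/2 (X(H, A) = -((H + A) - 31)/2 = -((A + H) - 31)/2 = -(-31 + A + H)/2 = 31/2 - A/2 - H/2)
X(158, -973)/(-775597) = (31/2 - ½*(-973) - ½*158)/(-775597) = (31/2 + 973/2 - 79)*(-1/775597) = 423*(-1/775597) = -423/775597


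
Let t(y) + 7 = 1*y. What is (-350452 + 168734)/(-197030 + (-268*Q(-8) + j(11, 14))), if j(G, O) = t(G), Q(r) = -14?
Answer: 90859/96637 ≈ 0.94021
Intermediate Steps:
t(y) = -7 + y (t(y) = -7 + 1*y = -7 + y)
j(G, O) = -7 + G
(-350452 + 168734)/(-197030 + (-268*Q(-8) + j(11, 14))) = (-350452 + 168734)/(-197030 + (-268*(-14) + (-7 + 11))) = -181718/(-197030 + (3752 + 4)) = -181718/(-197030 + 3756) = -181718/(-193274) = -181718*(-1/193274) = 90859/96637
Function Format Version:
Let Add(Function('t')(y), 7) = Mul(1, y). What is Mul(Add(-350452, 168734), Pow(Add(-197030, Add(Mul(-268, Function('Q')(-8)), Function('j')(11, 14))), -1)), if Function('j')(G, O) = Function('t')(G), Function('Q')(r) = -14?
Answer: Rational(90859, 96637) ≈ 0.94021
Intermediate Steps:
Function('t')(y) = Add(-7, y) (Function('t')(y) = Add(-7, Mul(1, y)) = Add(-7, y))
Function('j')(G, O) = Add(-7, G)
Mul(Add(-350452, 168734), Pow(Add(-197030, Add(Mul(-268, Function('Q')(-8)), Function('j')(11, 14))), -1)) = Mul(Add(-350452, 168734), Pow(Add(-197030, Add(Mul(-268, -14), Add(-7, 11))), -1)) = Mul(-181718, Pow(Add(-197030, Add(3752, 4)), -1)) = Mul(-181718, Pow(Add(-197030, 3756), -1)) = Mul(-181718, Pow(-193274, -1)) = Mul(-181718, Rational(-1, 193274)) = Rational(90859, 96637)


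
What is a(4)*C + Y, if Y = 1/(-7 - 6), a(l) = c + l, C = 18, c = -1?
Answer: 701/13 ≈ 53.923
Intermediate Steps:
a(l) = -1 + l
Y = -1/13 (Y = 1/(-13) = -1/13 ≈ -0.076923)
a(4)*C + Y = (-1 + 4)*18 - 1/13 = 3*18 - 1/13 = 54 - 1/13 = 701/13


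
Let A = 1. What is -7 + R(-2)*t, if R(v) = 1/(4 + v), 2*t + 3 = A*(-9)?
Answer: -10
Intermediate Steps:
t = -6 (t = -3/2 + (1*(-9))/2 = -3/2 + (½)*(-9) = -3/2 - 9/2 = -6)
-7 + R(-2)*t = -7 - 6/(4 - 2) = -7 - 6/2 = -7 + (½)*(-6) = -7 - 3 = -10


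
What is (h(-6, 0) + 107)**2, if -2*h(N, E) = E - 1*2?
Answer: 11664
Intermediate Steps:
h(N, E) = 1 - E/2 (h(N, E) = -(E - 1*2)/2 = -(E - 2)/2 = -(-2 + E)/2 = 1 - E/2)
(h(-6, 0) + 107)**2 = ((1 - 1/2*0) + 107)**2 = ((1 + 0) + 107)**2 = (1 + 107)**2 = 108**2 = 11664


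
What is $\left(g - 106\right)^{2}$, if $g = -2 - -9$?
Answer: $9801$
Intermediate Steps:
$g = 7$ ($g = -2 + 9 = 7$)
$\left(g - 106\right)^{2} = \left(7 - 106\right)^{2} = \left(-99\right)^{2} = 9801$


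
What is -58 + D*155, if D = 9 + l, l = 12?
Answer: 3197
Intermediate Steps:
D = 21 (D = 9 + 12 = 21)
-58 + D*155 = -58 + 21*155 = -58 + 3255 = 3197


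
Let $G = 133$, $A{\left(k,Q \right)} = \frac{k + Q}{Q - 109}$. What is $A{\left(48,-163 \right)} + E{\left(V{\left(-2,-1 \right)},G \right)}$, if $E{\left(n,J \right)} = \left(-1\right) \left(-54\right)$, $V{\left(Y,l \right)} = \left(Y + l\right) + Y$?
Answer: $\frac{14803}{272} \approx 54.423$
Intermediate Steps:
$V{\left(Y,l \right)} = l + 2 Y$
$A{\left(k,Q \right)} = \frac{Q + k}{-109 + Q}$
$E{\left(n,J \right)} = 54$
$A{\left(48,-163 \right)} + E{\left(V{\left(-2,-1 \right)},G \right)} = \frac{-163 + 48}{-109 - 163} + 54 = \frac{1}{-272} \left(-115\right) + 54 = \left(- \frac{1}{272}\right) \left(-115\right) + 54 = \frac{115}{272} + 54 = \frac{14803}{272}$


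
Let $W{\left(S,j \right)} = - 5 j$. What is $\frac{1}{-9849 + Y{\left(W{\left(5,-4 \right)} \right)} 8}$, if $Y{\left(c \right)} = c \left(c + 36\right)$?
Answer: $- \frac{1}{889} \approx -0.0011249$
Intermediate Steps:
$Y{\left(c \right)} = c \left(36 + c\right)$
$\frac{1}{-9849 + Y{\left(W{\left(5,-4 \right)} \right)} 8} = \frac{1}{-9849 + \left(-5\right) \left(-4\right) \left(36 - -20\right) 8} = \frac{1}{-9849 + 20 \left(36 + 20\right) 8} = \frac{1}{-9849 + 20 \cdot 56 \cdot 8} = \frac{1}{-9849 + 1120 \cdot 8} = \frac{1}{-9849 + 8960} = \frac{1}{-889} = - \frac{1}{889}$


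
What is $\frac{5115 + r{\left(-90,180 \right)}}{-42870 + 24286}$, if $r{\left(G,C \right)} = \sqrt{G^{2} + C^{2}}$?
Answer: $- \frac{5115}{18584} - \frac{45 \sqrt{5}}{9292} \approx -0.28607$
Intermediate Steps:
$r{\left(G,C \right)} = \sqrt{C^{2} + G^{2}}$
$\frac{5115 + r{\left(-90,180 \right)}}{-42870 + 24286} = \frac{5115 + \sqrt{180^{2} + \left(-90\right)^{2}}}{-42870 + 24286} = \frac{5115 + \sqrt{32400 + 8100}}{-18584} = \left(5115 + \sqrt{40500}\right) \left(- \frac{1}{18584}\right) = \left(5115 + 90 \sqrt{5}\right) \left(- \frac{1}{18584}\right) = - \frac{5115}{18584} - \frac{45 \sqrt{5}}{9292}$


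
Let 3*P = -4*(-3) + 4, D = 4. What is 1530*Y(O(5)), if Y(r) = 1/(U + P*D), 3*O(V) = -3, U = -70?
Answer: -2295/73 ≈ -31.438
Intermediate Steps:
O(V) = -1 (O(V) = (1/3)*(-3) = -1)
P = 16/3 (P = (-4*(-3) + 4)/3 = (12 + 4)/3 = (1/3)*16 = 16/3 ≈ 5.3333)
Y(r) = -3/146 (Y(r) = 1/(-70 + (16/3)*4) = 1/(-70 + 64/3) = 1/(-146/3) = -3/146)
1530*Y(O(5)) = 1530*(-3/146) = -2295/73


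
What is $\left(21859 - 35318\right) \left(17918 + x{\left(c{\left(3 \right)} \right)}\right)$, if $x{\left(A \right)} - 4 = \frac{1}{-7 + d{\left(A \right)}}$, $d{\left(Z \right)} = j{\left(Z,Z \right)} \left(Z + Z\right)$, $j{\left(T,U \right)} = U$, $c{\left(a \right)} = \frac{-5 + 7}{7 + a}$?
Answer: $- \frac{41729373779}{173} \approx -2.4121 \cdot 10^{8}$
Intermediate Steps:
$c{\left(a \right)} = \frac{2}{7 + a}$
$d{\left(Z \right)} = 2 Z^{2}$ ($d{\left(Z \right)} = Z \left(Z + Z\right) = Z 2 Z = 2 Z^{2}$)
$x{\left(A \right)} = 4 + \frac{1}{-7 + 2 A^{2}}$
$\left(21859 - 35318\right) \left(17918 + x{\left(c{\left(3 \right)} \right)}\right) = \left(21859 - 35318\right) \left(17918 + \frac{-27 + 8 \left(\frac{2}{7 + 3}\right)^{2}}{-7 + 2 \left(\frac{2}{7 + 3}\right)^{2}}\right) = - 13459 \left(17918 + \frac{-27 + 8 \left(\frac{2}{10}\right)^{2}}{-7 + 2 \left(\frac{2}{10}\right)^{2}}\right) = - 13459 \left(17918 + \frac{-27 + 8 \left(2 \cdot \frac{1}{10}\right)^{2}}{-7 + 2 \left(2 \cdot \frac{1}{10}\right)^{2}}\right) = - 13459 \left(17918 + \frac{-27 + \frac{8}{25}}{-7 + \frac{2}{25}}\right) = - 13459 \left(17918 + \frac{1}{- \frac{173}{25}} \left(- \frac{667}{25}\right)\right) = - 13459 \left(17918 - - \frac{667}{173}\right) = - 13459 \left(17918 + \frac{667}{173}\right) = \left(-13459\right) \frac{3100481}{173} = - \frac{41729373779}{173}$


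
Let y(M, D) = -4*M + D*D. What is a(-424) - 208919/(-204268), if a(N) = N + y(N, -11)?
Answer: 284754243/204268 ≈ 1394.0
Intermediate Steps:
y(M, D) = D² - 4*M (y(M, D) = -4*M + D² = D² - 4*M)
a(N) = 121 - 3*N (a(N) = N + ((-11)² - 4*N) = N + (121 - 4*N) = 121 - 3*N)
a(-424) - 208919/(-204268) = (121 - 3*(-424)) - 208919/(-204268) = (121 + 1272) - 208919*(-1)/204268 = 1393 - 1*(-208919/204268) = 1393 + 208919/204268 = 284754243/204268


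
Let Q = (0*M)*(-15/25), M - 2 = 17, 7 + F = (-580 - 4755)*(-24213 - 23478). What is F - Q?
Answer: 254431478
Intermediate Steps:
F = 254431478 (F = -7 + (-580 - 4755)*(-24213 - 23478) = -7 - 5335*(-47691) = -7 + 254431485 = 254431478)
M = 19 (M = 2 + 17 = 19)
Q = 0 (Q = (0*19)*(-15/25) = 0*(-15*1/25) = 0*(-⅗) = 0)
F - Q = 254431478 - 1*0 = 254431478 + 0 = 254431478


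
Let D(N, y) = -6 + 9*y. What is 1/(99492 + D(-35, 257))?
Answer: 1/101799 ≈ 9.8233e-6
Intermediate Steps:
1/(99492 + D(-35, 257)) = 1/(99492 + (-6 + 9*257)) = 1/(99492 + (-6 + 2313)) = 1/(99492 + 2307) = 1/101799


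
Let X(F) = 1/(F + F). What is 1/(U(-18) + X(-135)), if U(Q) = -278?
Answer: -270/75061 ≈ -0.0035971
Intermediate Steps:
X(F) = 1/(2*F)
1/(U(-18) + X(-135)) = 1/(-278 + (½)/(-135)) = 1/(-278 + (½)*(-1/135)) = 1/(-278 - 1/270) = 1/(-75061/270) = -270/75061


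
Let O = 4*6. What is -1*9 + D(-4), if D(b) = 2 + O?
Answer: 17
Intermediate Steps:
O = 24
D(b) = 26 (D(b) = 2 + 24 = 26)
-1*9 + D(-4) = -1*9 + 26 = -9 + 26 = 17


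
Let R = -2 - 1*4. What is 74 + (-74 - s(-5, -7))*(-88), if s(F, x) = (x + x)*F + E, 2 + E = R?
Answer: 12042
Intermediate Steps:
R = -6 (R = -2 - 4 = -6)
E = -8 (E = -2 - 6 = -8)
s(F, x) = -8 + 2*F*x (s(F, x) = (x + x)*F - 8 = (2*x)*F - 8 = 2*F*x - 8 = -8 + 2*F*x)
74 + (-74 - s(-5, -7))*(-88) = 74 + (-74 - (-8 + 2*(-5)*(-7)))*(-88) = 74 + (-74 - (-8 + 70))*(-88) = 74 + (-74 - 1*62)*(-88) = 74 + (-74 - 62)*(-88) = 74 - 136*(-88) = 74 + 11968 = 12042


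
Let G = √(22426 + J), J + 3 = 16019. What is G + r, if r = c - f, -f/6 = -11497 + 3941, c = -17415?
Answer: -62751 + √38442 ≈ -62555.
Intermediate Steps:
J = 16016 (J = -3 + 16019 = 16016)
f = 45336 (f = -6*(-11497 + 3941) = -6*(-7556) = 45336)
G = √38442 (G = √(22426 + 16016) = √38442 ≈ 196.07)
r = -62751 (r = -17415 - 1*45336 = -17415 - 45336 = -62751)
G + r = √38442 - 62751 = -62751 + √38442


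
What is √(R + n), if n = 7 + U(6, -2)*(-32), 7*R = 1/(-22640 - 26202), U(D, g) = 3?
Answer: I*√10403344485898/341894 ≈ 9.434*I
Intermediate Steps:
R = -1/341894 (R = 1/(7*(-22640 - 26202)) = (⅐)/(-48842) = (⅐)*(-1/48842) = -1/341894 ≈ -2.9249e-6)
n = -89 (n = 7 + 3*(-32) = 7 - 96 = -89)
√(R + n) = √(-1/341894 - 89) = √(-30428567/341894) = I*√10403344485898/341894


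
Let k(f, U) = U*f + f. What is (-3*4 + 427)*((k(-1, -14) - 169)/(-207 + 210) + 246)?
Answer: 80510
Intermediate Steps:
k(f, U) = f + U*f
(-3*4 + 427)*((k(-1, -14) - 169)/(-207 + 210) + 246) = (-3*4 + 427)*((-(1 - 14) - 169)/(-207 + 210) + 246) = (-12 + 427)*((-1*(-13) - 169)/3 + 246) = 415*((13 - 169)*(⅓) + 246) = 415*(-156*⅓ + 246) = 415*(-52 + 246) = 415*194 = 80510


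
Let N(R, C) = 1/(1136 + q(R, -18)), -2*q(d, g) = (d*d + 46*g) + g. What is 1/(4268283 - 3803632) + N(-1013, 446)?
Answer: 93749/475361670201 ≈ 1.9722e-7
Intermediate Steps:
q(d, g) = -47*g/2 - d**2/2 (q(d, g) = -((d*d + 46*g) + g)/2 = -((d**2 + 46*g) + g)/2 = -(d**2 + 47*g)/2 = -47*g/2 - d**2/2)
N(R, C) = 1/(1559 - R**2/2) (N(R, C) = 1/(1136 + (-47/2*(-18) - R**2/2)) = 1/(1136 + (423 - R**2/2)) = 1/(1559 - R**2/2))
1/(4268283 - 3803632) + N(-1013, 446) = 1/(4268283 - 3803632) - 2/(-3118 + (-1013)**2) = 1/464651 - 2/(-3118 + 1026169) = 1/464651 - 2/1023051 = 93749/475361670201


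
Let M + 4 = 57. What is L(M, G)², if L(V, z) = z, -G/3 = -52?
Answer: 24336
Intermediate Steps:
M = 53 (M = -4 + 57 = 53)
G = 156 (G = -3*(-52) = 156)
L(M, G)² = 156² = 24336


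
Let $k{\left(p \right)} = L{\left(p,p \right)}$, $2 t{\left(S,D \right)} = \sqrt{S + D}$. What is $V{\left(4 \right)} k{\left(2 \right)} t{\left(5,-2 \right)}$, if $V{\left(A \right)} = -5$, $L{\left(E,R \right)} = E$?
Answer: $- 5 \sqrt{3} \approx -8.6602$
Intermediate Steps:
$t{\left(S,D \right)} = \frac{\sqrt{D + S}}{2}$ ($t{\left(S,D \right)} = \frac{\sqrt{S + D}}{2} = \frac{\sqrt{D + S}}{2}$)
$k{\left(p \right)} = p$
$V{\left(4 \right)} k{\left(2 \right)} t{\left(5,-2 \right)} = \left(-5\right) 2 \frac{\sqrt{-2 + 5}}{2} = - 10 \frac{\sqrt{3}}{2} = - 5 \sqrt{3}$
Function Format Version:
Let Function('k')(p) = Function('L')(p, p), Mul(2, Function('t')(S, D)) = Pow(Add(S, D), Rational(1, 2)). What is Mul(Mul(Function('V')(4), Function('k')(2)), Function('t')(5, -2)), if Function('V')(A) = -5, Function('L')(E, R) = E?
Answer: Mul(-5, Pow(3, Rational(1, 2))) ≈ -8.6602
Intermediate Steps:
Function('t')(S, D) = Mul(Rational(1, 2), Pow(Add(D, S), Rational(1, 2))) (Function('t')(S, D) = Mul(Rational(1, 2), Pow(Add(S, D), Rational(1, 2))) = Mul(Rational(1, 2), Pow(Add(D, S), Rational(1, 2))))
Function('k')(p) = p
Mul(Mul(Function('V')(4), Function('k')(2)), Function('t')(5, -2)) = Mul(Mul(-5, 2), Mul(Rational(1, 2), Pow(Add(-2, 5), Rational(1, 2)))) = Mul(-10, Mul(Rational(1, 2), Pow(3, Rational(1, 2)))) = Mul(-5, Pow(3, Rational(1, 2)))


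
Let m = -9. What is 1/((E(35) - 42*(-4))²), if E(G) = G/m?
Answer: 81/2181529 ≈ 3.7130e-5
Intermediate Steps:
E(G) = -G/9 (E(G) = G/(-9) = G*(-⅑) = -G/9)
1/((E(35) - 42*(-4))²) = 1/((-⅑*35 - 42*(-4))²) = 1/((-35/9 + 168)²) = 1/((1477/9)²) = 1/(2181529/81) = 81/2181529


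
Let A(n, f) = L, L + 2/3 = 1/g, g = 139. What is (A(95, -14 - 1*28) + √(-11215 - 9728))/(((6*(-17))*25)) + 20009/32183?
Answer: 851416819/1368871722 - I*√2327/850 ≈ 0.62198 - 0.056752*I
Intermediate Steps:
L = -275/417 (L = -⅔ + 1/139 = -275/417 ≈ -0.65947)
A(n, f) = -275/417
(A(95, -14 - 1*28) + √(-11215 - 9728))/(((6*(-17))*25)) + 20009/32183 = (-275/417 + √(-11215 - 9728))/(((6*(-17))*25)) + 20009/32183 = (-275/417 + √(-20943))/((-102*25)) + 20009*(1/32183) = (-275/417 + 3*I*√2327)/(-2550) + 20009/32183 = (-275/417 + 3*I*√2327)*(-1/2550) + 20009/32183 = (11/42534 - I*√2327/850) + 20009/32183 = 851416819/1368871722 - I*√2327/850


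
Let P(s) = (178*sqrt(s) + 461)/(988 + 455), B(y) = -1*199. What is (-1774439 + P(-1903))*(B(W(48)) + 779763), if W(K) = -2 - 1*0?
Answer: -1996085327933024/1443 + 138762392*I*sqrt(1903)/1443 ≈ -1.3833e+12 + 4.1949e+6*I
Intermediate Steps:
W(K) = -2 (W(K) = -2 + 0 = -2)
B(y) = -199
P(s) = 461/1443 + 178*sqrt(s)/1443 (P(s) = (461 + 178*sqrt(s))/1443 = (461 + 178*sqrt(s))*(1/1443) = 461/1443 + 178*sqrt(s)/1443)
(-1774439 + P(-1903))*(B(W(48)) + 779763) = (-1774439 + (461/1443 + 178*sqrt(-1903)/1443))*(-199 + 779763) = (-1774439 + (461/1443 + 178*(I*sqrt(1903))/1443))*779564 = (-1774439 + (461/1443 + 178*I*sqrt(1903)/1443))*779564 = (-2560515016/1443 + 178*I*sqrt(1903)/1443)*779564 = -1996085327933024/1443 + 138762392*I*sqrt(1903)/1443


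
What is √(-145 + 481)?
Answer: 4*√21 ≈ 18.330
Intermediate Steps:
√(-145 + 481) = √336 = 4*√21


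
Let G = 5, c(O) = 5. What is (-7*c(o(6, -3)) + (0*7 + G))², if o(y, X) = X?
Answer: 900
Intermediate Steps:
(-7*c(o(6, -3)) + (0*7 + G))² = (-7*5 + (0*7 + 5))² = (-35 + (0 + 5))² = (-35 + 5)² = (-30)² = 900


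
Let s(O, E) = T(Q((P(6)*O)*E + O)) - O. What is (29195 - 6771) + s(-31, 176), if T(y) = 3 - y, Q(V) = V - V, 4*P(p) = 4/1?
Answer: 22458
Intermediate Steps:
P(p) = 1 (P(p) = (4/1)/4 = (4*1)/4 = (1/4)*4 = 1)
Q(V) = 0
s(O, E) = 3 - O (s(O, E) = (3 - 1*0) - O = (3 + 0) - O = 3 - O)
(29195 - 6771) + s(-31, 176) = (29195 - 6771) + (3 - 1*(-31)) = 22424 + (3 + 31) = 22424 + 34 = 22458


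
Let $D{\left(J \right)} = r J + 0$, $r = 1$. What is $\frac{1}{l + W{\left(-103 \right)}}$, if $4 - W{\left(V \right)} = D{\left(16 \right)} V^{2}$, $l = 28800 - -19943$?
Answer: $- \frac{1}{120997} \approx -8.2647 \cdot 10^{-6}$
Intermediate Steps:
$D{\left(J \right)} = J$ ($D{\left(J \right)} = 1 J + 0 = J + 0 = J$)
$l = 48743$ ($l = 28800 + 19943 = 48743$)
$W{\left(V \right)} = 4 - 16 V^{2}$
$\frac{1}{l + W{\left(-103 \right)}} = \frac{1}{48743 + \left(4 - 16 \left(-103\right)^{2}\right)} = \frac{1}{48743 + \left(4 - 169744\right)} = \frac{1}{48743 - 169740} = \frac{1}{-120997} = - \frac{1}{120997}$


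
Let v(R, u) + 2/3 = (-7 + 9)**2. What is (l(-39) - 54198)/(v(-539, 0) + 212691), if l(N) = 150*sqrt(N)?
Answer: -162594/638083 + 450*I*sqrt(39)/638083 ≈ -0.25482 + 0.0044042*I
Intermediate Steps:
v(R, u) = 10/3 (v(R, u) = -2/3 + (-7 + 9)**2 = -2/3 + 2**2 = -2/3 + 4 = 10/3)
(l(-39) - 54198)/(v(-539, 0) + 212691) = (150*sqrt(-39) - 54198)/(10/3 + 212691) = (150*(I*sqrt(39)) - 54198)/(638083/3) = (150*I*sqrt(39) - 54198)*(3/638083) = (-54198 + 150*I*sqrt(39))*(3/638083) = -162594/638083 + 450*I*sqrt(39)/638083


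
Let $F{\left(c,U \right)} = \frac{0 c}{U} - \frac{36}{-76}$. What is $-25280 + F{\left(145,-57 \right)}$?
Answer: $- \frac{480311}{19} \approx -25280.0$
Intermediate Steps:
$F{\left(c,U \right)} = \frac{9}{19}$ ($F{\left(c,U \right)} = \frac{0}{U} - - \frac{9}{19} = 0 + \frac{9}{19} = \frac{9}{19}$)
$-25280 + F{\left(145,-57 \right)} = -25280 + \frac{9}{19} = - \frac{480311}{19}$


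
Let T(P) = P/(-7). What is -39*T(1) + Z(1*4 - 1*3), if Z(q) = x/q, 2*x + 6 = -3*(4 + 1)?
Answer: -69/14 ≈ -4.9286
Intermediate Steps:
x = -21/2 (x = -3 + (-3*(4 + 1))/2 = -3 + (-3*5)/2 = -3 + (1/2)*(-15) = -3 - 15/2 = -21/2 ≈ -10.500)
T(P) = -P/7 (T(P) = P*(-1/7) = -P/7)
Z(q) = -21/(2*q)
-39*T(1) + Z(1*4 - 1*3) = -(-39)/7 - 21/(2*(1*4 - 1*3)) = -39*(-1/7) - 21/(2*(4 - 3)) = 39/7 - 21/2/1 = 39/7 - 21/2*1 = 39/7 - 21/2 = -69/14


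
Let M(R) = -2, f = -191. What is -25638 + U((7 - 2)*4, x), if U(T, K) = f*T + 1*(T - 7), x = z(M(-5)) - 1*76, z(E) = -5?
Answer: -29445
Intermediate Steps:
x = -81 (x = -5 - 1*76 = -5 - 76 = -81)
U(T, K) = -7 - 190*T (U(T, K) = -191*T + 1*(T - 7) = -191*T + 1*(-7 + T) = -191*T + (-7 + T) = -7 - 190*T)
-25638 + U((7 - 2)*4, x) = -25638 + (-7 - 190*(7 - 2)*4) = -25638 + (-7 - 950*4) = -25638 + (-7 - 190*20) = -25638 + (-7 - 3800) = -25638 - 3807 = -29445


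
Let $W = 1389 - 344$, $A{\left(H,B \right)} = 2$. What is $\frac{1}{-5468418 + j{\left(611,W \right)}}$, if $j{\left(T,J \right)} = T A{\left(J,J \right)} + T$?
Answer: $- \frac{1}{5466585} \approx -1.8293 \cdot 10^{-7}$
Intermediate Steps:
$W = 1045$ ($W = 1389 - 344 = 1045$)
$j{\left(T,J \right)} = 3 T$ ($j{\left(T,J \right)} = T 2 + T = 2 T + T = 3 T$)
$\frac{1}{-5468418 + j{\left(611,W \right)}} = \frac{1}{-5468418 + 3 \cdot 611} = \frac{1}{-5468418 + 1833} = \frac{1}{-5466585} = - \frac{1}{5466585}$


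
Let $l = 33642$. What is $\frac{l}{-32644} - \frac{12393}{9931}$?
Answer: $- \frac{369327897}{162093782} \approx -2.2785$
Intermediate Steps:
$\frac{l}{-32644} - \frac{12393}{9931} = \frac{33642}{-32644} - \frac{12393}{9931} = 33642 \left(- \frac{1}{32644}\right) - \frac{12393}{9931} = - \frac{16821}{16322} - \frac{12393}{9931} = - \frac{369327897}{162093782}$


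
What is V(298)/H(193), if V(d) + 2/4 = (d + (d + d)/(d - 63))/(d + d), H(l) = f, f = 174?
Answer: 1/40890 ≈ 2.4456e-5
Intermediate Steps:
H(l) = 174
V(d) = -½ + (d + 2*d/(-63 + d))/(2*d) (V(d) = -½ + (d + (d + d)/(d - 63))/(d + d) = -½ + (d + (2*d)/(-63 + d))/((2*d)) = -½ + (d + 2*d/(-63 + d))*(1/(2*d)) = -½ + (d + 2*d/(-63 + d))/(2*d))
V(298)/H(193) = 1/((-63 + 298)*174) = (1/174)/235 = (1/235)*(1/174) = 1/40890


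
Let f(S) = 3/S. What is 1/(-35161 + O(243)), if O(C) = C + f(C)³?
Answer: -531441/18556856837 ≈ -2.8639e-5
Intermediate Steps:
O(C) = C + 27/C³ (O(C) = C + (3/C)³ = C + 27/C³)
1/(-35161 + O(243)) = 1/(-35161 + (243 + 27/243³)) = 1/(-35161 + (243 + 27*(1/14348907))) = 1/(-35161 + (243 + 1/531441)) = 1/(-35161 + 129140164/531441) = 1/(-18556856837/531441) = -531441/18556856837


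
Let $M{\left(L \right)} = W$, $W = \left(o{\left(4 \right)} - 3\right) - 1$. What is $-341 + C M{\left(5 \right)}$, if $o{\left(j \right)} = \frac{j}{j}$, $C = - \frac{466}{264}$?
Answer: $- \frac{14771}{44} \approx -335.7$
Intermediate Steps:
$C = - \frac{233}{132}$ ($C = \left(-466\right) \frac{1}{264} = - \frac{233}{132} \approx -1.7652$)
$o{\left(j \right)} = 1$
$W = -3$ ($W = \left(1 - 3\right) - 1 = -2 - 1 = -3$)
$M{\left(L \right)} = -3$
$-341 + C M{\left(5 \right)} = -341 - - \frac{233}{44} = -341 + \frac{233}{44} = - \frac{14771}{44}$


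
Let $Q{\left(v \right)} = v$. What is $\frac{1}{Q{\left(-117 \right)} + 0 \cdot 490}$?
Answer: $- \frac{1}{117} \approx -0.008547$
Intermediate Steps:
$\frac{1}{Q{\left(-117 \right)} + 0 \cdot 490} = \frac{1}{-117 + 0 \cdot 490} = \frac{1}{-117 + 0} = \frac{1}{-117} = - \frac{1}{117}$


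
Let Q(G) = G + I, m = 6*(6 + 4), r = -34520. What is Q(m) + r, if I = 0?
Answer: -34460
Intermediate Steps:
m = 60 (m = 6*10 = 60)
Q(G) = G (Q(G) = G + 0 = G)
Q(m) + r = 60 - 34520 = -34460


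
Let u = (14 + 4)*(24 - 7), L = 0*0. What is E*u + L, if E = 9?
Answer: 2754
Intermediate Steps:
L = 0
u = 306 (u = 18*17 = 306)
E*u + L = 9*306 + 0 = 2754 + 0 = 2754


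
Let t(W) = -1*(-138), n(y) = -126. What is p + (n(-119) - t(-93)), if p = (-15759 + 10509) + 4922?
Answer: -592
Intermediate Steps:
t(W) = 138
p = -328 (p = -5250 + 4922 = -328)
p + (n(-119) - t(-93)) = -328 + (-126 - 1*138) = -328 + (-126 - 138) = -328 - 264 = -592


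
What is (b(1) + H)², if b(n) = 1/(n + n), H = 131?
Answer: 69169/4 ≈ 17292.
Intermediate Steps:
b(n) = 1/(2*n)
(b(1) + H)² = ((½)/1 + 131)² = ((½)*1 + 131)² = (½ + 131)² = (263/2)² = 69169/4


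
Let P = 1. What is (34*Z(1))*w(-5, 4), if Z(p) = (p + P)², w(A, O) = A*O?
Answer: -2720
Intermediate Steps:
Z(p) = (1 + p)² (Z(p) = (p + 1)² = (1 + p)²)
(34*Z(1))*w(-5, 4) = (34*(1 + 1)²)*(-5*4) = (34*2²)*(-20) = (34*4)*(-20) = 136*(-20) = -2720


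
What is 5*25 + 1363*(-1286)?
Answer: -1752693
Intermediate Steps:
5*25 + 1363*(-1286) = 125 - 1752818 = -1752693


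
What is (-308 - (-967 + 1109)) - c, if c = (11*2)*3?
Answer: -516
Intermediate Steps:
c = 66 (c = 22*3 = 66)
(-308 - (-967 + 1109)) - c = (-308 - (-967 + 1109)) - 1*66 = (-308 - 1*142) - 66 = (-308 - 142) - 66 = -450 - 66 = -516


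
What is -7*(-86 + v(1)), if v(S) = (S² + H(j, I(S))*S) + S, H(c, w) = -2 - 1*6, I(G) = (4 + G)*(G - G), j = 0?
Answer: 644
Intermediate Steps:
I(G) = 0 (I(G) = (4 + G)*0 = 0)
H(c, w) = -8 (H(c, w) = -2 - 6 = -8)
v(S) = S² - 7*S (v(S) = (S² - 8*S) + S = S² - 7*S)
-7*(-86 + v(1)) = -7*(-86 + 1*(-7 + 1)) = -7*(-86 + 1*(-6)) = -7*(-86 - 6) = -7*(-92) = 644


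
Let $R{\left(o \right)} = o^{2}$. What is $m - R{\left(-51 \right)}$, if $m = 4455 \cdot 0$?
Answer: $-2601$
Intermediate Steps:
$m = 0$
$m - R{\left(-51 \right)} = 0 - \left(-51\right)^{2} = 0 - 2601 = -2601$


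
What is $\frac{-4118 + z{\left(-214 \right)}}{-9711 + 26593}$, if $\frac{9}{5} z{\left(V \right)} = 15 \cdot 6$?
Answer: $- \frac{2034}{8441} \approx -0.24097$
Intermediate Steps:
$z{\left(V \right)} = 50$ ($z{\left(V \right)} = \frac{5 \cdot 15 \cdot 6}{9} = \frac{5}{9} \cdot 90 = 50$)
$\frac{-4118 + z{\left(-214 \right)}}{-9711 + 26593} = \frac{-4118 + 50}{-9711 + 26593} = - \frac{4068}{16882} = \left(-4068\right) \frac{1}{16882} = - \frac{2034}{8441}$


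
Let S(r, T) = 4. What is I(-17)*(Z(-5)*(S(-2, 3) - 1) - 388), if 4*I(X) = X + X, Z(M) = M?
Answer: 6851/2 ≈ 3425.5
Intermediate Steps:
I(X) = X/2 (I(X) = (X + X)/4 = (2*X)/4 = X/2)
I(-17)*(Z(-5)*(S(-2, 3) - 1) - 388) = ((½)*(-17))*(-5*(4 - 1) - 388) = -17*(-5*3 - 388)/2 = -17*(-15 - 388)/2 = -17/2*(-403) = 6851/2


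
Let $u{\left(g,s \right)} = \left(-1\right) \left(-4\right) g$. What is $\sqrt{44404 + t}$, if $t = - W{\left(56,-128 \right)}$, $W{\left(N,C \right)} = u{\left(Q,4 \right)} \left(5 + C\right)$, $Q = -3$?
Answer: $4 \sqrt{2683} \approx 207.19$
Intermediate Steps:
$u{\left(g,s \right)} = 4 g$
$W{\left(N,C \right)} = -60 - 12 C$ ($W{\left(N,C \right)} = 4 \left(-3\right) \left(5 + C\right) = - 12 \left(5 + C\right) = -60 - 12 C$)
$t = -1476$ ($t = - (-60 - -1536) = - (-60 + 1536) = \left(-1\right) 1476 = -1476$)
$\sqrt{44404 + t} = \sqrt{44404 - 1476} = \sqrt{42928} = 4 \sqrt{2683}$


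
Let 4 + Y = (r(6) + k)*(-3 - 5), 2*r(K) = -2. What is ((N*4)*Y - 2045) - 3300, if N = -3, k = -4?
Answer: -5777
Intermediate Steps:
r(K) = -1 (r(K) = (½)*(-2) = -1)
Y = 36 (Y = -4 + (-1 - 4)*(-3 - 5) = -4 - 5*(-8) = -4 + 40 = 36)
((N*4)*Y - 2045) - 3300 = (-3*4*36 - 2045) - 3300 = (-12*36 - 2045) - 3300 = (-432 - 2045) - 3300 = -2477 - 3300 = -5777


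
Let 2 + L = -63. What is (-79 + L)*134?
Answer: -19296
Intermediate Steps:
L = -65 (L = -2 - 63 = -65)
(-79 + L)*134 = (-79 - 65)*134 = -144*134 = -19296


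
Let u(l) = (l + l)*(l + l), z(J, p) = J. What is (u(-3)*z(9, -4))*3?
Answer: 972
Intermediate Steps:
u(l) = 4*l**2 (u(l) = (2*l)*(2*l) = 4*l**2)
(u(-3)*z(9, -4))*3 = ((4*(-3)**2)*9)*3 = ((4*9)*9)*3 = (36*9)*3 = 324*3 = 972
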